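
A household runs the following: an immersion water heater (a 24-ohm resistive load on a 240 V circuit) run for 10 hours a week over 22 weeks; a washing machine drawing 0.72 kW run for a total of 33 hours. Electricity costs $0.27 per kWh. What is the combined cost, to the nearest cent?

immersion water heater: Power = V²/R = 240²/24 = 2400 W = 2.4 kW
immersion water heater: Runtime = 10 h/week × 22 weeks = 220 h
immersion water heater: 2.4 kW × 220 h = 528 kWh
washing machine: 0.72 kW × 33 h = 23.76 kWh
Total energy = 551.76 kWh
Cost = 551.76 × $0.27 = $148.98

$148.98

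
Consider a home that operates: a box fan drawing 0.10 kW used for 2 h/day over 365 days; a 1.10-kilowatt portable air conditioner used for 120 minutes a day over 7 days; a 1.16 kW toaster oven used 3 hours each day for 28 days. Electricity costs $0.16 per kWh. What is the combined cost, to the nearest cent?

box fan: Runtime = 2 h/day × 365 days = 730 h
box fan: 0.1 kW × 730 h = 73 kWh
portable air conditioner: Runtime = 120 min × 7 = 840 min = 14 h
portable air conditioner: 1.1 kW × 14 h = 15.4 kWh
toaster oven: Runtime = 3 h/day × 28 days = 84 h
toaster oven: 1.16 kW × 84 h = 97.44 kWh
Total energy = 185.84 kWh
Cost = 185.84 × $0.16 = $29.73

$29.73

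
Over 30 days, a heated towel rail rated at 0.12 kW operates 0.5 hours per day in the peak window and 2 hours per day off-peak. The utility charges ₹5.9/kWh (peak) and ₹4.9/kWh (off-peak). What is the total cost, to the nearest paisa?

Peak energy = 0.12 kW × 0.5 h × 30 = 1.8 kWh
Off-peak energy = 0.12 kW × 2 h × 30 = 7.2 kWh
Cost = 1.8 × ₹5.9 + 7.2 × ₹4.9 = ₹10.62 + ₹35.28 = ₹45.90

₹45.90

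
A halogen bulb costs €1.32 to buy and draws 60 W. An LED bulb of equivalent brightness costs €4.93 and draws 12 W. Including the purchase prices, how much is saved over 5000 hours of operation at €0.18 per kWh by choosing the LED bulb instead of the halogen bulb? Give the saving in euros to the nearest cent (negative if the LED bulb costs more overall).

€39.59

halogen bulb: €1.32 + (60/1000) kW × 5000 h × €0.18 = €1.32 + €54 = €55.32
LED bulb: €4.93 + (12/1000) kW × 5000 h × €0.18 = €4.93 + €10.8 = €15.73
Saving = €55.32 − €15.73 = €39.59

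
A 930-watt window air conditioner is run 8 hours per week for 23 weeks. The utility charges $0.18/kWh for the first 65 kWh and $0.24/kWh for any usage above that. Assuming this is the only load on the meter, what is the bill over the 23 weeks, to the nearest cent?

$37.17

Runtime = 8 h/week × 23 weeks = 184 h
Energy = 0.93 kW × 184 h = 171.12 kWh
Tier 1 (0–65 kWh): 65 × $0.18 = $11.7
Above 65 kWh: 106.12 × $0.24 = $25.4688
Bill = $37.17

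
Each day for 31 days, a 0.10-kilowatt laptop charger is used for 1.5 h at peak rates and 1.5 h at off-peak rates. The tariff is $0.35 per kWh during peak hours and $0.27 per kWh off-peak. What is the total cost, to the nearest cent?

$2.88

Peak energy = 0.1 kW × 1.5 h × 31 = 4.65 kWh
Off-peak energy = 0.1 kW × 1.5 h × 31 = 4.65 kWh
Cost = 4.65 × $0.35 + 4.65 × $0.27 = $1.6275 + $1.2555 = $2.88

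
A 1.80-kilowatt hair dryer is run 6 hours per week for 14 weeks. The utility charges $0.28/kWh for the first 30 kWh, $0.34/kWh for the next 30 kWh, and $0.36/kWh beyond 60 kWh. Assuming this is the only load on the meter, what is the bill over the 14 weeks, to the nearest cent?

Runtime = 6 h/week × 14 weeks = 84 h
Energy = 1.8 kW × 84 h = 151.2 kWh
Tier 1 (0–30 kWh): 30 × $0.28 = $8.4
Tier 2 (30–60 kWh): 30 × $0.34 = $10.2
Above 60 kWh: 91.2 × $0.36 = $32.832
Bill = $51.43

$51.43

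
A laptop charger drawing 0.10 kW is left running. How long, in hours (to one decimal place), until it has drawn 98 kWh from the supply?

Hours = 98 kWh ÷ 0.1 kW = 980.0 h

980.0 h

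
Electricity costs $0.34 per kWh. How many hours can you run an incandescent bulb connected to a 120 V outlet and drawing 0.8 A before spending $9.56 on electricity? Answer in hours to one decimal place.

292.9 h

Power = 0.8 A × 120 V = 96 W = 0.096 kW
Energy available = $9.56 ÷ $0.34/kWh = 28.1176 kWh
Hours = 28.1176 kWh ÷ 0.096 kW = 292.9 h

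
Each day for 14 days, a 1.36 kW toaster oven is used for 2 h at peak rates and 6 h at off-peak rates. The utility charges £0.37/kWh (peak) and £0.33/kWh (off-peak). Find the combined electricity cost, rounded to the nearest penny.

Peak energy = 1.36 kW × 2 h × 14 = 38.08 kWh
Off-peak energy = 1.36 kW × 6 h × 14 = 114.24 kWh
Cost = 38.08 × £0.37 + 114.24 × £0.33 = £14.0896 + £37.6992 = £51.79

£51.79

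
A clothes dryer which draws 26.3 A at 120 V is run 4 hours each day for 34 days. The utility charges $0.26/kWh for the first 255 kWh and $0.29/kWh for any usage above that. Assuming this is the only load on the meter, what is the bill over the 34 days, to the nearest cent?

$116.82

Power = 26.3 A × 120 V = 3156 W = 3.156 kW
Runtime = 4 h/day × 34 days = 136 h
Energy = 3.156 kW × 136 h = 429.216 kWh
Tier 1 (0–255 kWh): 255 × $0.26 = $66.3
Above 255 kWh: 174.216 × $0.29 = $50.52264
Bill = $116.82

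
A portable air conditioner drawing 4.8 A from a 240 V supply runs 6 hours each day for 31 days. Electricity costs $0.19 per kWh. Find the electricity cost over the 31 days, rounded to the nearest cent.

Power = 4.8 A × 240 V = 1152 W = 1.152 kW
Runtime = 6 h/day × 31 days = 186 h
Energy = 1.152 kW × 186 h = 214.272 kWh
Cost = 214.272 kWh × $0.19/kWh = $40.71

$40.71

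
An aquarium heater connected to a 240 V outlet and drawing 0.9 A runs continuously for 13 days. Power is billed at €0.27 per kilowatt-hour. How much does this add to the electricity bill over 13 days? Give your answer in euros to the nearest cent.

Power = 0.9 A × 240 V = 216 W = 0.216 kW
Runtime = 24 h × 13 = 312 h
Energy = 0.216 kW × 312 h = 67.392 kWh
Cost = 67.392 kWh × €0.27/kWh = €18.20

€18.20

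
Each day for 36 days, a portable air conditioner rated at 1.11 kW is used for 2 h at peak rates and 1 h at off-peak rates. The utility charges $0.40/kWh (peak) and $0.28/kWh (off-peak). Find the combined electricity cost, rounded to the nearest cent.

$43.16

Peak energy = 1.11 kW × 2 h × 36 = 79.92 kWh
Off-peak energy = 1.11 kW × 1 h × 36 = 39.96 kWh
Cost = 79.92 × $0.40 + 39.96 × $0.28 = $31.968 + $11.1888 = $43.16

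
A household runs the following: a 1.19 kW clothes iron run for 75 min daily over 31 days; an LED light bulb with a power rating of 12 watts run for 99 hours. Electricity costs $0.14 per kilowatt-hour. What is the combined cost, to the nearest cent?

clothes iron: Runtime = 75 min × 31 = 2325 min = 38.75 h
clothes iron: 1.19 kW × 38.75 h = 46.1125 kWh
LED light bulb: 0.012 kW × 99 h = 1.188 kWh
Total energy = 47.3005 kWh
Cost = 47.3005 × $0.14 = $6.62

$6.62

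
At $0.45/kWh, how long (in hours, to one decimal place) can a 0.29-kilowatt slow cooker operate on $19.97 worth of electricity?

153.0 h

Energy available = $19.97 ÷ $0.45/kWh = 44.3778 kWh
Hours = 44.3778 kWh ÷ 0.29 kW = 153.0 h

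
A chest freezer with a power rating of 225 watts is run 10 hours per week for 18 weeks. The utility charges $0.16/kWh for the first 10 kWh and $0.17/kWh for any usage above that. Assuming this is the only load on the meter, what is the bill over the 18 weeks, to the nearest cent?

$6.79

Runtime = 10 h/week × 18 weeks = 180 h
Energy = 0.225 kW × 180 h = 40.5 kWh
Tier 1 (0–10 kWh): 10 × $0.16 = $1.6
Above 10 kWh: 30.5 × $0.17 = $5.185
Bill = $6.79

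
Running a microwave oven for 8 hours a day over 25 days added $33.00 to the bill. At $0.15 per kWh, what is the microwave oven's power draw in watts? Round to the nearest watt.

Energy = $33.00 ÷ $0.15/kWh = 220 kWh
Runtime = 8 h/day × 25 days = 200 h
Power = 220 kWh ÷ 200 h = 1.1 kW = 1100 W

1100 W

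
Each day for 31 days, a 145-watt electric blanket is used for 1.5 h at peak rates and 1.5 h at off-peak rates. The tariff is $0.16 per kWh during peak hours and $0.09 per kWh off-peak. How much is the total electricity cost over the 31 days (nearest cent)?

Peak energy = 0.145 kW × 1.5 h × 31 = 6.7425 kWh
Off-peak energy = 0.145 kW × 1.5 h × 31 = 6.7425 kWh
Cost = 6.7425 × $0.16 + 6.7425 × $0.09 = $1.0788 + $0.606825 = $1.69

$1.69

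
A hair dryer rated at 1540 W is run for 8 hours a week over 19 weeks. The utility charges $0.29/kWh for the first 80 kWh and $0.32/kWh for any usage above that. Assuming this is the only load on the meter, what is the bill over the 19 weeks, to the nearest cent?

Runtime = 8 h/week × 19 weeks = 152 h
Energy = 1.54 kW × 152 h = 234.08 kWh
Tier 1 (0–80 kWh): 80 × $0.29 = $23.2
Above 80 kWh: 154.08 × $0.32 = $49.3056
Bill = $72.51

$72.51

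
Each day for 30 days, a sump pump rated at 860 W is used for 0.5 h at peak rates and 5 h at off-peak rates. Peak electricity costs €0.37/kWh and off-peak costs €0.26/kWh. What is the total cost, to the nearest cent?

€38.31

Peak energy = 0.86 kW × 0.5 h × 30 = 12.9 kWh
Off-peak energy = 0.86 kW × 5 h × 30 = 129 kWh
Cost = 12.9 × €0.37 + 129 × €0.26 = €4.773 + €33.54 = €38.31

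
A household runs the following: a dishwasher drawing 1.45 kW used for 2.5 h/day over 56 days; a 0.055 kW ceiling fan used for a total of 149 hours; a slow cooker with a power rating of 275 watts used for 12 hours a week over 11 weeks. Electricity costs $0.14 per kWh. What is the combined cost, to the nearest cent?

dishwasher: Runtime = 2.5 h/day × 56 days = 140 h
dishwasher: 1.45 kW × 140 h = 203 kWh
ceiling fan: 0.055 kW × 149 h = 8.195 kWh
slow cooker: Runtime = 12 h/week × 11 weeks = 132 h
slow cooker: 0.275 kW × 132 h = 36.3 kWh
Total energy = 247.495 kWh
Cost = 247.495 × $0.14 = $34.65

$34.65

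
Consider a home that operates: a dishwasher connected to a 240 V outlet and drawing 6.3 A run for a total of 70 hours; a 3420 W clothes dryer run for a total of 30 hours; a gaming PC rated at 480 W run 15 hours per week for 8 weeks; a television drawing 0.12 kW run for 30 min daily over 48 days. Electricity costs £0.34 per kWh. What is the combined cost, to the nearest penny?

dishwasher: Power = 6.3 A × 240 V = 1512 W = 1.512 kW
dishwasher: 1.512 kW × 70 h = 105.84 kWh
clothes dryer: 3.42 kW × 30 h = 102.6 kWh
gaming PC: Runtime = 15 h/week × 8 weeks = 120 h
gaming PC: 0.48 kW × 120 h = 57.6 kWh
television: Runtime = 30 min × 48 = 1440 min = 24 h
television: 0.12 kW × 24 h = 2.88 kWh
Total energy = 268.92 kWh
Cost = 268.92 × £0.34 = £91.43

£91.43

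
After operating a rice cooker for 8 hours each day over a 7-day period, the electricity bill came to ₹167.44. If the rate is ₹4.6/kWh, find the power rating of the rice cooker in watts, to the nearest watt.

650 W

Energy = ₹167.44 ÷ ₹4.6/kWh = 36.4 kWh
Runtime = 8 h/day × 7 days = 56 h
Power = 36.4 kWh ÷ 56 h = 0.65 kW = 650 W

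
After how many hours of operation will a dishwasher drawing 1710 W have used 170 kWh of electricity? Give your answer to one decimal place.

Hours = 170 kWh ÷ 1.71 kW = 99.4 h

99.4 h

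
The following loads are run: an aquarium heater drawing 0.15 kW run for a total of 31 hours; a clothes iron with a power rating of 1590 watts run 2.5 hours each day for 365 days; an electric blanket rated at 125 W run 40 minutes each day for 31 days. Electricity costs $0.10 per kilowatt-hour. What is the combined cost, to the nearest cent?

$145.81

aquarium heater: 0.15 kW × 31 h = 4.65 kWh
clothes iron: Runtime = 2.5 h/day × 365 days = 912.5 h
clothes iron: 1.59 kW × 912.5 h = 1450.875 kWh
electric blanket: Runtime = 40 min × 31 = 1240 min = 20.666666… h
electric blanket: 0.125 kW × 20.666666… h = 2.583333… kWh
Total energy = 1458.108333… kWh
Cost = 1458.108333… × $0.10 = $145.81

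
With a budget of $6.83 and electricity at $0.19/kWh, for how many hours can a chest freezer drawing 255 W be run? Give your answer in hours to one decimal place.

141.0 h

Energy available = $6.83 ÷ $0.19/kWh = 35.9474 kWh
Hours = 35.9474 kWh ÷ 0.255 kW = 141.0 h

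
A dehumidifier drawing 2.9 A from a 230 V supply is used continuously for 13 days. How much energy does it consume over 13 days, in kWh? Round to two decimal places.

208.10 kWh

Power = 2.9 A × 230 V = 667 W = 0.667 kW
Runtime = 24 h × 13 = 312 h
Energy = 0.667 kW × 312 h = 208.104 kWh ≈ 208.10 kWh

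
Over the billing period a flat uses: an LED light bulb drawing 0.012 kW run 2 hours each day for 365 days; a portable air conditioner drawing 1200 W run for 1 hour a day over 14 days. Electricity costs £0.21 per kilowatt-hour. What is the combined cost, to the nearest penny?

£5.37

LED light bulb: Runtime = 2 h/day × 365 days = 730 h
LED light bulb: 0.012 kW × 730 h = 8.76 kWh
portable air conditioner: Runtime = 1 h/day × 14 days = 14 h
portable air conditioner: 1.2 kW × 14 h = 16.8 kWh
Total energy = 25.56 kWh
Cost = 25.56 × £0.21 = £5.37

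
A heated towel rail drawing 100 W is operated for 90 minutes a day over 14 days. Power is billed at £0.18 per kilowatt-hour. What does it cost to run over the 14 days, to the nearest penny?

£0.38

Runtime = 90 min × 14 = 1260 min = 21 h
Energy = 0.1 kW × 21 h = 2.1 kWh
Cost = 2.1 kWh × £0.18/kWh = £0.38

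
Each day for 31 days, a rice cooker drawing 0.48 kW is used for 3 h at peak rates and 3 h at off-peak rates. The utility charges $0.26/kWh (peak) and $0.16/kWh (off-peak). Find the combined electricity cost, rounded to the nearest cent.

Peak energy = 0.48 kW × 3 h × 31 = 44.64 kWh
Off-peak energy = 0.48 kW × 3 h × 31 = 44.64 kWh
Cost = 44.64 × $0.26 + 44.64 × $0.16 = $11.6064 + $7.1424 = $18.75

$18.75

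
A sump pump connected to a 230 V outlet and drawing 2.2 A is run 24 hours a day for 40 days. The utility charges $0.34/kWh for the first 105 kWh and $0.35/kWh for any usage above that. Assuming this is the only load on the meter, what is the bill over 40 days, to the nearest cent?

$168.97

Power = 2.2 A × 230 V = 506 W = 0.506 kW
Runtime = 24 h × 40 = 960 h
Energy = 0.506 kW × 960 h = 485.76 kWh
Tier 1 (0–105 kWh): 105 × $0.34 = $35.7
Above 105 kWh: 380.76 × $0.35 = $133.266
Bill = $168.97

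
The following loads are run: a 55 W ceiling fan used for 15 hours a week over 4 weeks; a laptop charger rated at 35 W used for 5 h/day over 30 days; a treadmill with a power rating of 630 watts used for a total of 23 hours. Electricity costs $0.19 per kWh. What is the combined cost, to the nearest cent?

ceiling fan: Runtime = 15 h/week × 4 weeks = 60 h
ceiling fan: 0.055 kW × 60 h = 3.3 kWh
laptop charger: Runtime = 5 h/day × 30 days = 150 h
laptop charger: 0.035 kW × 150 h = 5.25 kWh
treadmill: 0.63 kW × 23 h = 14.49 kWh
Total energy = 23.04 kWh
Cost = 23.04 × $0.19 = $4.38

$4.38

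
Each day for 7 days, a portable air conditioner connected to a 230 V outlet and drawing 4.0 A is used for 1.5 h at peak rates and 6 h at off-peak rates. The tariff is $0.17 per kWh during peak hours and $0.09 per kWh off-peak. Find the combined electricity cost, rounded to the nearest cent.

Power = 4.0 A × 230 V = 920 W = 0.92 kW
Peak energy = 0.92 kW × 1.5 h × 7 = 9.66 kWh
Off-peak energy = 0.92 kW × 6 h × 7 = 38.64 kWh
Cost = 9.66 × $0.17 + 38.64 × $0.09 = $1.6422 + $3.4776 = $5.12

$5.12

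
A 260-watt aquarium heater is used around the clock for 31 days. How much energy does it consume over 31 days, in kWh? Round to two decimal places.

193.44 kWh

Runtime = 24 h × 31 = 744 h
Energy = 0.26 kW × 744 h = 193.44 kWh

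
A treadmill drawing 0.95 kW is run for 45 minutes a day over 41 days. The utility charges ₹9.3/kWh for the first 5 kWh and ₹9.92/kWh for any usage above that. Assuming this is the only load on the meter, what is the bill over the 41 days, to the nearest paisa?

Runtime = 45 min × 41 = 1845 min = 30.75 h
Energy = 0.95 kW × 30.75 h = 29.2125 kWh
Tier 1 (0–5 kWh): 5 × ₹9.3 = ₹46.5
Above 5 kWh: 24.2125 × ₹9.92 = ₹240.188
Bill = ₹286.69

₹286.69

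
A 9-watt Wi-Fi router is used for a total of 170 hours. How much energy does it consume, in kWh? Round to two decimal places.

1.53 kWh

Energy = 0.009 kW × 170 h = 1.53 kWh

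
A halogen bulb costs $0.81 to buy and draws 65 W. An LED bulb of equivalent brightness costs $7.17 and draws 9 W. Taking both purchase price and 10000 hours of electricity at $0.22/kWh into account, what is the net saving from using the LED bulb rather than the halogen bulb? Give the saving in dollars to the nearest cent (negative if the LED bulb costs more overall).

$116.84

halogen bulb: $0.81 + (65/1000) kW × 10000 h × $0.22 = $0.81 + $143 = $143.81
LED bulb: $7.17 + (9/1000) kW × 10000 h × $0.22 = $7.17 + $19.8 = $26.97
Saving = $143.81 − $26.97 = $116.84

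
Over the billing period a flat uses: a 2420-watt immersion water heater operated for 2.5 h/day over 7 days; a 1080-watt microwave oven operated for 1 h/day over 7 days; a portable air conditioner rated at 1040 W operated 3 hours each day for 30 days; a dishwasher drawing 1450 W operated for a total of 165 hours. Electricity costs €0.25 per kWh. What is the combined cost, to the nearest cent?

€95.69

immersion water heater: Runtime = 2.5 h/day × 7 days = 17.5 h
immersion water heater: 2.42 kW × 17.5 h = 42.35 kWh
microwave oven: Runtime = 1 h/day × 7 days = 7 h
microwave oven: 1.08 kW × 7 h = 7.56 kWh
portable air conditioner: Runtime = 3 h/day × 30 days = 90 h
portable air conditioner: 1.04 kW × 90 h = 93.6 kWh
dishwasher: 1.45 kW × 165 h = 239.25 kWh
Total energy = 382.76 kWh
Cost = 382.76 × €0.25 = €95.69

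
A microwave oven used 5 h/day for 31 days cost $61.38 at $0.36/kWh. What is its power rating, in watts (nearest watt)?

1100 W

Energy = $61.38 ÷ $0.36/kWh = 170.5 kWh
Runtime = 5 h/day × 31 days = 155 h
Power = 170.5 kWh ÷ 155 h = 1.1 kW = 1100 W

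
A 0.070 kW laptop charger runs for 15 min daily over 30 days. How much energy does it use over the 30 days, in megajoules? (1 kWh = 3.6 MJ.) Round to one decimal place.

Runtime = 15 min × 30 = 450 min = 7.5 h
Energy = 0.07 kW × 7.5 h = 0.525 kWh
= 0.525 × 3.6 MJ = 1.9 MJ

1.9 MJ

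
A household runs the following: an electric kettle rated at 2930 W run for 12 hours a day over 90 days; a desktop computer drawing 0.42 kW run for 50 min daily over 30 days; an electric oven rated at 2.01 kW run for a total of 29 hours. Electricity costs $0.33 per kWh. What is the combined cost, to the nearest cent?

electric kettle: Runtime = 12 h/day × 90 days = 1080 h
electric kettle: 2.93 kW × 1080 h = 3164.4 kWh
desktop computer: Runtime = 50 min × 30 = 1500 min = 25 h
desktop computer: 0.42 kW × 25 h = 10.5 kWh
electric oven: 2.01 kW × 29 h = 58.29 kWh
Total energy = 3233.19 kWh
Cost = 3233.19 × $0.33 = $1066.95

$1066.95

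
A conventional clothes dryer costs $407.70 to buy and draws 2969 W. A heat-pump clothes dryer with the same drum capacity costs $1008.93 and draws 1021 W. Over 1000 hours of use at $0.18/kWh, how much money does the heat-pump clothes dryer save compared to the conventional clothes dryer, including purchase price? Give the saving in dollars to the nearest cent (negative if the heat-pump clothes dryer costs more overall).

-$250.59

conventional clothes dryer: $407.70 + (2969/1000) kW × 1000 h × $0.18 = $407.70 + $534.42 = $942.12
heat-pump clothes dryer: $1008.93 + (1021/1000) kW × 1000 h × $0.18 = $1008.93 + $183.78 = $1192.71
Saving = $942.12 − $1192.71 = −$250.59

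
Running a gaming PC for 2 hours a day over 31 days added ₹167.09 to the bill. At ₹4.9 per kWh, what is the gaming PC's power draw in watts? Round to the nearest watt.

Energy = ₹167.09 ÷ ₹4.9/kWh = 34.1 kWh
Runtime = 2 h/day × 31 days = 62 h
Power = 34.1 kWh ÷ 62 h = 0.55 kW = 550 W

550 W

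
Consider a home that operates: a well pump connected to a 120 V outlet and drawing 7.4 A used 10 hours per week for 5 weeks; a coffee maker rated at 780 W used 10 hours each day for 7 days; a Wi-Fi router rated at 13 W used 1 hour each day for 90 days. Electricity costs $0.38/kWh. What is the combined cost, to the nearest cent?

well pump: Power = 7.4 A × 120 V = 888 W = 0.888 kW
well pump: Runtime = 10 h/week × 5 weeks = 50 h
well pump: 0.888 kW × 50 h = 44.4 kWh
coffee maker: Runtime = 10 h/day × 7 days = 70 h
coffee maker: 0.78 kW × 70 h = 54.6 kWh
Wi-Fi router: Runtime = 1 h/day × 90 days = 90 h
Wi-Fi router: 0.013 kW × 90 h = 1.17 kWh
Total energy = 100.17 kWh
Cost = 100.17 × $0.38 = $38.06

$38.06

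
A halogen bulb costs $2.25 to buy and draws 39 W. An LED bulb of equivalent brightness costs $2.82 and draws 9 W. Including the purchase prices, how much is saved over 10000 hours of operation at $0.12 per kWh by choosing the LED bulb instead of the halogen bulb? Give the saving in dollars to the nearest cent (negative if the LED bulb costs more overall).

halogen bulb: $2.25 + (39/1000) kW × 10000 h × $0.12 = $2.25 + $46.8 = $49.05
LED bulb: $2.82 + (9/1000) kW × 10000 h × $0.12 = $2.82 + $10.8 = $13.62
Saving = $49.05 − $13.62 = $35.43

$35.43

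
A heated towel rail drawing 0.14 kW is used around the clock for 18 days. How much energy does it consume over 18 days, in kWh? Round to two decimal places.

Runtime = 24 h × 18 = 432 h
Energy = 0.14 kW × 432 h = 60.48 kWh

60.48 kWh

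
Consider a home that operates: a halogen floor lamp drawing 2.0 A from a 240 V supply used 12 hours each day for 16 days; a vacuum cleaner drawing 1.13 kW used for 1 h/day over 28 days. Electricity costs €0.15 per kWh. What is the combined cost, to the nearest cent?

halogen floor lamp: Power = 2.0 A × 240 V = 480 W = 0.48 kW
halogen floor lamp: Runtime = 12 h/day × 16 days = 192 h
halogen floor lamp: 0.48 kW × 192 h = 92.16 kWh
vacuum cleaner: Runtime = 1 h/day × 28 days = 28 h
vacuum cleaner: 1.13 kW × 28 h = 31.64 kWh
Total energy = 123.8 kWh
Cost = 123.8 × €0.15 = €18.57

€18.57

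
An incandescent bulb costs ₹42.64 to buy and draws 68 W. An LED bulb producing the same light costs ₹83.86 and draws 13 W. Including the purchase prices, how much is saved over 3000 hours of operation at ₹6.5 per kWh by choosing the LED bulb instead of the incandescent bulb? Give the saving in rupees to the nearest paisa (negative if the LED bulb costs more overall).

incandescent bulb: ₹42.64 + (68/1000) kW × 3000 h × ₹6.5 = ₹42.64 + ₹1326 = ₹1368.64
LED bulb: ₹83.86 + (13/1000) kW × 3000 h × ₹6.5 = ₹83.86 + ₹253.5 = ₹337.36
Saving = ₹1368.64 − ₹337.36 = ₹1031.28

₹1031.28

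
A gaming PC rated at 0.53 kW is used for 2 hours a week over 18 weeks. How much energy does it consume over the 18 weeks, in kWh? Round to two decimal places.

Runtime = 2 h/week × 18 weeks = 36 h
Energy = 0.53 kW × 36 h = 19.08 kWh

19.08 kWh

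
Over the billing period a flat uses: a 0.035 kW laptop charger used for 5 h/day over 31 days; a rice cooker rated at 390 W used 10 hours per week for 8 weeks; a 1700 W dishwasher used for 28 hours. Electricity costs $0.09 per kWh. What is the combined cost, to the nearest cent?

$7.58

laptop charger: Runtime = 5 h/day × 31 days = 155 h
laptop charger: 0.035 kW × 155 h = 5.425 kWh
rice cooker: Runtime = 10 h/week × 8 weeks = 80 h
rice cooker: 0.39 kW × 80 h = 31.2 kWh
dishwasher: 1.7 kW × 28 h = 47.6 kWh
Total energy = 84.225 kWh
Cost = 84.225 × $0.09 = $7.58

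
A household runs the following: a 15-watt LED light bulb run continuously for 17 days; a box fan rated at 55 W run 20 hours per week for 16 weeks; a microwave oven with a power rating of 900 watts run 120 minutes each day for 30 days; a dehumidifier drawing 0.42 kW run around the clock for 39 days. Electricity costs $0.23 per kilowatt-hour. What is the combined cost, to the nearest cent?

LED light bulb: Runtime = 24 h × 17 = 408 h
LED light bulb: 0.015 kW × 408 h = 6.12 kWh
box fan: Runtime = 20 h/week × 16 weeks = 320 h
box fan: 0.055 kW × 320 h = 17.6 kWh
microwave oven: Runtime = 120 min × 30 = 3600 min = 60 h
microwave oven: 0.9 kW × 60 h = 54 kWh
dehumidifier: Runtime = 24 h × 39 = 936 h
dehumidifier: 0.42 kW × 936 h = 393.12 kWh
Total energy = 470.84 kWh
Cost = 470.84 × $0.23 = $108.29

$108.29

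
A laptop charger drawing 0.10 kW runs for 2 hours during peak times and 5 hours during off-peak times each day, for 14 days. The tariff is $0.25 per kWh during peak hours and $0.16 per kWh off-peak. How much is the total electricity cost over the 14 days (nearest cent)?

Peak energy = 0.1 kW × 2 h × 14 = 2.8 kWh
Off-peak energy = 0.1 kW × 5 h × 14 = 7 kWh
Cost = 2.8 × $0.25 + 7 × $0.16 = $0.7 + $1.12 = $1.82

$1.82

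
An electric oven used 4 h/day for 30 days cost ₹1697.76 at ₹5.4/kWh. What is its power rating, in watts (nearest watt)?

2620 W

Energy = ₹1697.76 ÷ ₹5.4/kWh = 314.4 kWh
Runtime = 4 h/day × 30 days = 120 h
Power = 314.4 kWh ÷ 120 h = 2.62 kW = 2620 W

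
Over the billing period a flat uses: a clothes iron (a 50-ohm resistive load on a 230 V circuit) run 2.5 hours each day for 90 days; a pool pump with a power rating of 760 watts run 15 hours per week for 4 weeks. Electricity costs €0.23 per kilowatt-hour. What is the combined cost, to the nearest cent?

clothes iron: Power = V²/R = 230²/50 = 1058 W = 1.058 kW
clothes iron: Runtime = 2.5 h/day × 90 days = 225 h
clothes iron: 1.058 kW × 225 h = 238.05 kWh
pool pump: Runtime = 15 h/week × 4 weeks = 60 h
pool pump: 0.76 kW × 60 h = 45.6 kWh
Total energy = 283.65 kWh
Cost = 283.65 × €0.23 = €65.24

€65.24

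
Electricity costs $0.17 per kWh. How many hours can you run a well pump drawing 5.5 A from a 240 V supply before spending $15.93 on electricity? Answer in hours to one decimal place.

71.0 h

Power = 5.5 A × 240 V = 1320 W = 1.32 kW
Energy available = $15.93 ÷ $0.17/kWh = 93.7059 kWh
Hours = 93.7059 kWh ÷ 1.32 kW = 71.0 h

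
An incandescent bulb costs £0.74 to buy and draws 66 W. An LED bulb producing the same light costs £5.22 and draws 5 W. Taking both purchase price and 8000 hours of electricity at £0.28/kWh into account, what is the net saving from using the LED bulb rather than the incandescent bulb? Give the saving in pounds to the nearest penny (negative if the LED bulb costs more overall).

£132.16

incandescent bulb: £0.74 + (66/1000) kW × 8000 h × £0.28 = £0.74 + £147.84 = £148.58
LED bulb: £5.22 + (5/1000) kW × 8000 h × £0.28 = £5.22 + £11.2 = £16.42
Saving = £148.58 − £16.42 = £132.16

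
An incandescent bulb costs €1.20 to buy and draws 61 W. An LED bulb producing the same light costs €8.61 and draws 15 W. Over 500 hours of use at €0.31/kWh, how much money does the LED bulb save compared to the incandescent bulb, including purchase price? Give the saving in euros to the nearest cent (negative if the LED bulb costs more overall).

incandescent bulb: €1.20 + (61/1000) kW × 500 h × €0.31 = €1.20 + €9.455 = €10.655
LED bulb: €8.61 + (15/1000) kW × 500 h × €0.31 = €8.61 + €2.325 = €10.935
Saving = €10.655 − €10.935 = −€0.28

-€0.28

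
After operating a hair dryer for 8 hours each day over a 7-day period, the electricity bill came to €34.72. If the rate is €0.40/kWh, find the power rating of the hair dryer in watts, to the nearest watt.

1550 W

Energy = €34.72 ÷ €0.40/kWh = 86.8 kWh
Runtime = 8 h/day × 7 days = 56 h
Power = 86.8 kWh ÷ 56 h = 1.55 kW = 1550 W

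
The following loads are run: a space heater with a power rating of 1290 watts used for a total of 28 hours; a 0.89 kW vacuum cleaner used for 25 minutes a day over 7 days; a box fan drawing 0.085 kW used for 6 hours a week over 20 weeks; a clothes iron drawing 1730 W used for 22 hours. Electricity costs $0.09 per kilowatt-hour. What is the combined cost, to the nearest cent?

space heater: 1.29 kW × 28 h = 36.12 kWh
vacuum cleaner: Runtime = 25 min × 7 = 175 min = 2.916666… h
vacuum cleaner: 0.89 kW × 2.916666… h = 2.595833… kWh
box fan: Runtime = 6 h/week × 20 weeks = 120 h
box fan: 0.085 kW × 120 h = 10.2 kWh
clothes iron: 1.73 kW × 22 h = 38.06 kWh
Total energy = 86.975833… kWh
Cost = 86.975833… × $0.09 = $7.83

$7.83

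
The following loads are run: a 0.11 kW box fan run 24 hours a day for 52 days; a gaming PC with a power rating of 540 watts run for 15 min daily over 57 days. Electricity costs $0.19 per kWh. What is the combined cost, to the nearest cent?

box fan: Runtime = 24 h × 52 = 1248 h
box fan: 0.11 kW × 1248 h = 137.28 kWh
gaming PC: Runtime = 15 min × 57 = 855 min = 14.25 h
gaming PC: 0.54 kW × 14.25 h = 7.695 kWh
Total energy = 144.975 kWh
Cost = 144.975 × $0.19 = $27.55

$27.55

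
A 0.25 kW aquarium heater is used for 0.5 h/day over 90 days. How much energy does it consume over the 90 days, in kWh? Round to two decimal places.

11.25 kWh

Runtime = 0.5 h/day × 90 days = 45 h
Energy = 0.25 kW × 45 h = 11.25 kWh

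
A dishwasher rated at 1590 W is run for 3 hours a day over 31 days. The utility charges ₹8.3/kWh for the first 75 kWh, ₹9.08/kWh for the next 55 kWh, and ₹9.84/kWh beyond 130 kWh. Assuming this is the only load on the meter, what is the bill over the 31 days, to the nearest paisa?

Runtime = 3 h/day × 31 days = 93 h
Energy = 1.59 kW × 93 h = 147.87 kWh
Tier 1 (0–75 kWh): 75 × ₹8.3 = ₹622.5
Tier 2 (75–130 kWh): 55 × ₹9.08 = ₹499.4
Above 130 kWh: 17.87 × ₹9.84 = ₹175.8408
Bill = ₹1297.74

₹1297.74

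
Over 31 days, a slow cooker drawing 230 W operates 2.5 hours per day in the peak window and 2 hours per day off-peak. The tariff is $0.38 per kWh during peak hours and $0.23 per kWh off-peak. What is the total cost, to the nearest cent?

Peak energy = 0.23 kW × 2.5 h × 31 = 17.825 kWh
Off-peak energy = 0.23 kW × 2 h × 31 = 14.26 kWh
Cost = 17.825 × $0.38 + 14.26 × $0.23 = $6.7735 + $3.2798 = $10.05

$10.05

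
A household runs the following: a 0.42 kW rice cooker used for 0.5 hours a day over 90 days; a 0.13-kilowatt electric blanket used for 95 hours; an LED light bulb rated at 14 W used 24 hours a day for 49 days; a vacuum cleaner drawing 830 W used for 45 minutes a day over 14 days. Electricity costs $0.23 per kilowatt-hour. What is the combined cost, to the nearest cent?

rice cooker: Runtime = 0.5 h/day × 90 days = 45 h
rice cooker: 0.42 kW × 45 h = 18.9 kWh
electric blanket: 0.13 kW × 95 h = 12.35 kWh
LED light bulb: Runtime = 24 h × 49 = 1176 h
LED light bulb: 0.014 kW × 1176 h = 16.464 kWh
vacuum cleaner: Runtime = 45 min × 14 = 630 min = 10.5 h
vacuum cleaner: 0.83 kW × 10.5 h = 8.715 kWh
Total energy = 56.429 kWh
Cost = 56.429 × $0.23 = $12.98

$12.98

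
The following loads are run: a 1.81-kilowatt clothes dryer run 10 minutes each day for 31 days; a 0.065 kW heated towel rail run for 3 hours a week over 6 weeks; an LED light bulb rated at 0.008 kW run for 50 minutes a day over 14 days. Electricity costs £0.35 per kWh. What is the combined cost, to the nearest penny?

clothes dryer: Runtime = 10 min × 31 = 310 min = 5.166666… h
clothes dryer: 1.81 kW × 5.166666… h = 9.351666… kWh
heated towel rail: Runtime = 3 h/week × 6 weeks = 18 h
heated towel rail: 0.065 kW × 18 h = 1.17 kWh
LED light bulb: Runtime = 50 min × 14 = 700 min = 11.666666… h
LED light bulb: 0.008 kW × 11.666666… h = 0.093333… kWh
Total energy = 10.615 kWh
Cost = 10.615 × £0.35 = £3.72

£3.72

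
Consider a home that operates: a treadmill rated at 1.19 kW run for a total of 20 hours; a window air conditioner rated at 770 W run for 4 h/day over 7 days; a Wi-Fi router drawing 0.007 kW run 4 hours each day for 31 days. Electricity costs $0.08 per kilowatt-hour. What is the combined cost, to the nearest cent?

treadmill: 1.19 kW × 20 h = 23.8 kWh
window air conditioner: Runtime = 4 h/day × 7 days = 28 h
window air conditioner: 0.77 kW × 28 h = 21.56 kWh
Wi-Fi router: Runtime = 4 h/day × 31 days = 124 h
Wi-Fi router: 0.007 kW × 124 h = 0.868 kWh
Total energy = 46.228 kWh
Cost = 46.228 × $0.08 = $3.70

$3.70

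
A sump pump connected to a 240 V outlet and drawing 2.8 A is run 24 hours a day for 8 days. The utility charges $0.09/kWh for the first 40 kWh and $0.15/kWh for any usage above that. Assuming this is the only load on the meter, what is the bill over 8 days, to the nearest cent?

$16.95

Power = 2.8 A × 240 V = 672 W = 0.672 kW
Runtime = 24 h × 8 = 192 h
Energy = 0.672 kW × 192 h = 129.024 kWh
Tier 1 (0–40 kWh): 40 × $0.09 = $3.6
Above 40 kWh: 89.024 × $0.15 = $13.3536
Bill = $16.95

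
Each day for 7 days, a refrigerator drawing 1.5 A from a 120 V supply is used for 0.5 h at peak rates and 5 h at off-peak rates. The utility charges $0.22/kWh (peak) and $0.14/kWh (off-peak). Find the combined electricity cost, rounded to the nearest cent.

$1.02

Power = 1.5 A × 120 V = 180 W = 0.18 kW
Peak energy = 0.18 kW × 0.5 h × 7 = 0.63 kWh
Off-peak energy = 0.18 kW × 5 h × 7 = 6.3 kWh
Cost = 0.63 × $0.22 + 6.3 × $0.14 = $0.1386 + $0.882 = $1.02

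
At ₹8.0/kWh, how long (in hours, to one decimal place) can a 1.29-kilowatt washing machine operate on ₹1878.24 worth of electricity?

182.0 h

Energy available = ₹1878.24 ÷ ₹8.0/kWh = 234.78 kWh
Hours = 234.78 kWh ÷ 1.29 kW = 182.0 h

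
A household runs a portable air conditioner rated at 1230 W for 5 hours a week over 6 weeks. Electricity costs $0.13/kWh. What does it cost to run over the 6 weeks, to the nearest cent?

$4.80

Runtime = 5 h/week × 6 weeks = 30 h
Energy = 1.23 kW × 30 h = 36.9 kWh
Cost = 36.9 kWh × $0.13/kWh = $4.80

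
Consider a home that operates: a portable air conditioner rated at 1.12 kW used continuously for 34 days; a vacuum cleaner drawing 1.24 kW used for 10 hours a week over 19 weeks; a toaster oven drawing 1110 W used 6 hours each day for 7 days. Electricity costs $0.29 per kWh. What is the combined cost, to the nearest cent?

portable air conditioner: Runtime = 24 h × 34 = 816 h
portable air conditioner: 1.12 kW × 816 h = 913.92 kWh
vacuum cleaner: Runtime = 10 h/week × 19 weeks = 190 h
vacuum cleaner: 1.24 kW × 190 h = 235.6 kWh
toaster oven: Runtime = 6 h/day × 7 days = 42 h
toaster oven: 1.11 kW × 42 h = 46.62 kWh
Total energy = 1196.14 kWh
Cost = 1196.14 × $0.29 = $346.88

$346.88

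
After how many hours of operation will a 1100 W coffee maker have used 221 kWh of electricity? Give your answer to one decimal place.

200.9 h

Hours = 221 kWh ÷ 1.1 kW = 200.9 h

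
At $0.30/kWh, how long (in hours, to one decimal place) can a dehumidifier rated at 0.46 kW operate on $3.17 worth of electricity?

23.0 h

Energy available = $3.17 ÷ $0.30/kWh = 10.5667 kWh
Hours = 10.5667 kWh ÷ 0.46 kW = 23.0 h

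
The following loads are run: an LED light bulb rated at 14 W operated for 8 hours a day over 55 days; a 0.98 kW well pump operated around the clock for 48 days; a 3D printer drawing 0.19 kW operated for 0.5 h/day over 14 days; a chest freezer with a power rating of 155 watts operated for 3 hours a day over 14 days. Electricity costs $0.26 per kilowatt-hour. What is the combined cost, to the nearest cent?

LED light bulb: Runtime = 8 h/day × 55 days = 440 h
LED light bulb: 0.014 kW × 440 h = 6.16 kWh
well pump: Runtime = 24 h × 48 = 1152 h
well pump: 0.98 kW × 1152 h = 1128.96 kWh
3D printer: Runtime = 0.5 h/day × 14 days = 7 h
3D printer: 0.19 kW × 7 h = 1.33 kWh
chest freezer: Runtime = 3 h/day × 14 days = 42 h
chest freezer: 0.155 kW × 42 h = 6.51 kWh
Total energy = 1142.96 kWh
Cost = 1142.96 × $0.26 = $297.17

$297.17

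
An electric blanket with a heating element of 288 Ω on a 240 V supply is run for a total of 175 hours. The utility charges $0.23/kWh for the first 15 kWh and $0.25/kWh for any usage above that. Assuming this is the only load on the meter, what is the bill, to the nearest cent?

Power = V²/R = 240²/288 = 200 W = 0.2 kW
Energy = 0.2 kW × 175 h = 35 kWh
Tier 1 (0–15 kWh): 15 × $0.23 = $3.45
Above 15 kWh: 20 × $0.25 = $5
Bill = $8.45

$8.45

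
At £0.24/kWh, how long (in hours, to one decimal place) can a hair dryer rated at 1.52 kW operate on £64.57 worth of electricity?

177.0 h

Energy available = £64.57 ÷ £0.24/kWh = 269.0417 kWh
Hours = 269.0417 kWh ÷ 1.52 kW = 177.0 h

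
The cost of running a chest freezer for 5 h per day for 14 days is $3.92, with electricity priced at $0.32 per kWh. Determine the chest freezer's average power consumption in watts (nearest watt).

175 W

Energy = $3.92 ÷ $0.32/kWh = 12.25 kWh
Runtime = 5 h/day × 14 days = 70 h
Power = 12.25 kWh ÷ 70 h = 0.175 kW = 175 W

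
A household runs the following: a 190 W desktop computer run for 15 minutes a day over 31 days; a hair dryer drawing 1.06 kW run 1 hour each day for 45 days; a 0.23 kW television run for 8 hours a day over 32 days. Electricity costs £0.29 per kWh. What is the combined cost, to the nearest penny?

desktop computer: Runtime = 15 min × 31 = 465 min = 7.75 h
desktop computer: 0.19 kW × 7.75 h = 1.4725 kWh
hair dryer: Runtime = 1 h/day × 45 days = 45 h
hair dryer: 1.06 kW × 45 h = 47.7 kWh
television: Runtime = 8 h/day × 32 days = 256 h
television: 0.23 kW × 256 h = 58.88 kWh
Total energy = 108.0525 kWh
Cost = 108.0525 × £0.29 = £31.34

£31.34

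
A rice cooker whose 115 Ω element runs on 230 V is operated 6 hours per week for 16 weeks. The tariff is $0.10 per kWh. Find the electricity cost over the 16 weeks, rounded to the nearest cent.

Power = V²/R = 230²/115 = 460 W = 0.46 kW
Runtime = 6 h/week × 16 weeks = 96 h
Energy = 0.46 kW × 96 h = 44.16 kWh
Cost = 44.16 kWh × $0.10/kWh = $4.42

$4.42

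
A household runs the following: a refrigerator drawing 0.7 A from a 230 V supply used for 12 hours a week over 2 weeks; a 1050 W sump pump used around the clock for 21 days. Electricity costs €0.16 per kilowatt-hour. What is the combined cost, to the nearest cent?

refrigerator: Power = 0.7 A × 230 V = 161 W = 0.161 kW
refrigerator: Runtime = 12 h/week × 2 weeks = 24 h
refrigerator: 0.161 kW × 24 h = 3.864 kWh
sump pump: Runtime = 24 h × 21 = 504 h
sump pump: 1.05 kW × 504 h = 529.2 kWh
Total energy = 533.064 kWh
Cost = 533.064 × €0.16 = €85.29

€85.29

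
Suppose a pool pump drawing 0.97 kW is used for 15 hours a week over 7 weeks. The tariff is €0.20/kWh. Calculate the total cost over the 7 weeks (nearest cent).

Runtime = 15 h/week × 7 weeks = 105 h
Energy = 0.97 kW × 105 h = 101.85 kWh
Cost = 101.85 kWh × €0.20/kWh = €20.37

€20.37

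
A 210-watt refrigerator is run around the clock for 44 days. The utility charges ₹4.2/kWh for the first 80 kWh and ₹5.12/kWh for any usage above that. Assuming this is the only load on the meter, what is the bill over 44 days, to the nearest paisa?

₹1061.81

Runtime = 24 h × 44 = 1056 h
Energy = 0.21 kW × 1056 h = 221.76 kWh
Tier 1 (0–80 kWh): 80 × ₹4.2 = ₹336
Above 80 kWh: 141.76 × ₹5.12 = ₹725.8112
Bill = ₹1061.81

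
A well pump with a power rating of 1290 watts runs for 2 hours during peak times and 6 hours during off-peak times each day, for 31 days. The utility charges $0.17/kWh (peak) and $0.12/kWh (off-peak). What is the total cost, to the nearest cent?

Peak energy = 1.29 kW × 2 h × 31 = 79.98 kWh
Off-peak energy = 1.29 kW × 6 h × 31 = 239.94 kWh
Cost = 79.98 × $0.17 + 239.94 × $0.12 = $13.5966 + $28.7928 = $42.39

$42.39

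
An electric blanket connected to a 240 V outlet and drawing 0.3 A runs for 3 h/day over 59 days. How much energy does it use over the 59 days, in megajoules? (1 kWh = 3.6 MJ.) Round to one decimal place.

Power = 0.3 A × 240 V = 72 W = 0.072 kW
Runtime = 3 h/day × 59 days = 177 h
Energy = 0.072 kW × 177 h = 12.744 kWh
= 12.744 × 3.6 MJ = 45.9 MJ

45.9 MJ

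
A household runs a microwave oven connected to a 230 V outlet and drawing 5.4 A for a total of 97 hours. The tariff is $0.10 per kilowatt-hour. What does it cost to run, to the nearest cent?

Power = 5.4 A × 230 V = 1242 W = 1.242 kW
Energy = 1.242 kW × 97 h = 120.474 kWh
Cost = 120.474 kWh × $0.10/kWh = $12.05

$12.05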